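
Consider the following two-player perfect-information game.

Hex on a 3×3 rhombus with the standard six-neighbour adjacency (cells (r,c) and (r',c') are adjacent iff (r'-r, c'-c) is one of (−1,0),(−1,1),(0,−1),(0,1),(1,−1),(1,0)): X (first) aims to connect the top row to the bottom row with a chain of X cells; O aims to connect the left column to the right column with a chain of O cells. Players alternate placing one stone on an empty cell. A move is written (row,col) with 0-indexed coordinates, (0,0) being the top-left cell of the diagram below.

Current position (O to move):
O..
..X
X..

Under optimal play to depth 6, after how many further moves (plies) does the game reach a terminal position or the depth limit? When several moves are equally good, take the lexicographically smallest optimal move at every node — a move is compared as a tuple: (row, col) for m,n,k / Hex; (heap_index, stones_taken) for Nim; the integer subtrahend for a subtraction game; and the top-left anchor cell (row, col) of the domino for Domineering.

PV length from [O../..X/X..]: 4 plies

ply 1, O at O../..X/X.. | (0,1)=-1→OO./..X/X..*; (0,2)=-1→O.O/..X/X..; (1,0)=-1→O../O.X/X..; (1,1)=-1→O../.OX/X..; (2,1)=-1→O../..X/XO.; (2,2)=-1→O../..X/X.O
ply 2, X at OO./..X/X.. | (0,2)=+1→OOX/..X/X..*; (1,0)=-1→OO./X.X/X..; (1,1)=-1→OO./.XX/X..; (2,1)=-1→OO./..X/XX.; (2,2)=-1→OO./..X/X.X
ply 3, O at OOX/..X/X.. | (1,0)=-1→OOX/O.X/X..*; (1,1)=-1→OOX/.OX/X..; (2,1)=-1→OOX/..X/XO.; (2,2)=-1→OOX/..X/X.O
ply 4, X at OOX/O.X/X.. | (1,1)=+1→OOX/OXX/X..*; (2,1)=+1→OOX/O.X/XX.; (2,2)=+1→OOX/O.X/X.X
ply 5: OOX/OXX/X.. is terminal -1 (O); from O../..X/X.. depth 6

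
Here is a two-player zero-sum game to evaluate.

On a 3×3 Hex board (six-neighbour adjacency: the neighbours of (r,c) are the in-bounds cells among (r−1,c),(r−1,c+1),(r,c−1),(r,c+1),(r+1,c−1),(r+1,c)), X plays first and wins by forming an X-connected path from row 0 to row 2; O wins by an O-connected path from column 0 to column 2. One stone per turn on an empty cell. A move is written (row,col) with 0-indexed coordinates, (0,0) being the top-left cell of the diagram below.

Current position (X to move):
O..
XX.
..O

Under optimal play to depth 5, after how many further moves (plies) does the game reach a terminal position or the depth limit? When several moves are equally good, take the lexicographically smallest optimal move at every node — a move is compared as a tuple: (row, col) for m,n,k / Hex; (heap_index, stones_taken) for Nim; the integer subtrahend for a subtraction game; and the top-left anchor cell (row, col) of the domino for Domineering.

PV length from [O../XX./..O]: 5 plies

ply 1, X at O../XX./..O | (0,1)=+1→OX./XX./..O*; (0,2)=+1→O.X/XX./..O; (1,2)=+1→O../XXX/..O; (2,0)=+1→O../XX./X.O; (2,1)=+1→O../XX./.XO
ply 2, O at OX./XX./..O | (0,2)=-1→OXO/XX./..O*; (1,2)=-1→OX./XXO/..O; (2,0)=-1→OX./XX./O.O; (2,1)=-1→OX./XX./.OO
ply 3, X at OXO/XX./..O | (1,2)=+1→OXO/XXX/..O*; (2,0)=+1→OXO/XX./X.O; (2,1)=+1→OXO/XX./.XO
ply 4, O at OXO/XXX/..O | (2,0)=-1→OXO/XXX/O.O*; (2,1)=-1→OXO/XXX/.OO
ply 5, X at OXO/XXX/O.O | (2,1)=+1→OXO/XXX/OXO*
ply 6: OXO/XXX/OXO is terminal -1 (O); from O../XX./..O depth 5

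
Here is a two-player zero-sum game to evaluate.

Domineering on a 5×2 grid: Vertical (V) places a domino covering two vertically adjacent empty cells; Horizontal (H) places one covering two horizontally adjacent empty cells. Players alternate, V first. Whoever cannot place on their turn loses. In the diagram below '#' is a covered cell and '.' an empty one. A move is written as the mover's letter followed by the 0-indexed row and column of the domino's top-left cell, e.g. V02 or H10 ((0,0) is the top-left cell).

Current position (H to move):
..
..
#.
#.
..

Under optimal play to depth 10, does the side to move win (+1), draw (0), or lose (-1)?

value(../../#./#./.., H) = +1

p1 H@[../../#./#./..]: H00[##/../#./#./..]+1* H10[../##/#./#./..]+1 H40[../../#./#./##]-1
p2 V@[##/../#./#./..]: V11[##/.#/##/#./..]-1* V21[##/../##/##/..]-1 V31[##/../#./##/.#]-1
p3 H@[##/.#/##/#./..]: H40[##/.#/##/#./##]+1*
p4 V@[##/.#/##/#./##] terminal -1; root [../../#./#./..] d10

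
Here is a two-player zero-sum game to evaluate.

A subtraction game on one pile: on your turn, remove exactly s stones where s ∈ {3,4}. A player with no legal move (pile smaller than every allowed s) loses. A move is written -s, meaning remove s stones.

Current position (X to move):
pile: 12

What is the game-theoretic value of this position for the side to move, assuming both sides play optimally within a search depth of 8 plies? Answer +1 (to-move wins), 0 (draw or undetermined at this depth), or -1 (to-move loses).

value(12, X) = +1

p1 X@[12]: -3[9]+1* -4[8]+1
p2 O@[9]: -3[6]-1* -4[5]-1
p3 X@[6]: -3[3]-1 -4[2]+1*
p4 O@[2] terminal -1; root [12] d8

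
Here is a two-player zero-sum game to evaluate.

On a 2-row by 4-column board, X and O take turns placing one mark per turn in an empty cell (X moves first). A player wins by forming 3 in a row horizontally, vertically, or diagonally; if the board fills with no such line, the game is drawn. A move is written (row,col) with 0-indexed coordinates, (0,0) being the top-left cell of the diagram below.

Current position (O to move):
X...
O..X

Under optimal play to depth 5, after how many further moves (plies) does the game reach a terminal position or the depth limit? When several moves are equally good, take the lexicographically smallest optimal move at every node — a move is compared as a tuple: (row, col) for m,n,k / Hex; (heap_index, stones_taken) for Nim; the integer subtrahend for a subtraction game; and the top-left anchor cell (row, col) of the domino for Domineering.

[X.../O..X] O move#1: (0,1):+0/XO../O..X*, (0,2):+0/X.O./O..X, (0,3):+0/X..O/O..X, (1,1):+0/X.../OO.X, (1,2):+0/X.../O.OX
[XO../O..X] X move#2: (0,2):+0/XOX./O..X*, (0,3):+0/XO.X/O..X, (1,1):+0/XO../OX.X, (1,2):+0/XO../O.XX
[XOX./O..X] O move#3: (0,3):+0/XOXO/O..X*, (1,1):+0/XOX./OO.X, (1,2):+0/XOX./O.OX
[XOXO/O..X] X move#4: (1,1):+0/XOXO/OX.X*, (1,2):+0/XOXO/O.XX
[XOXO/OX.X] O move#5: (1,2):+0/XOXO/OXOX*
[XOXO/OXOX] end (terminal +0, X#6); searched X.../O..X to 5

PV length from [X.../O..X]: 5 plies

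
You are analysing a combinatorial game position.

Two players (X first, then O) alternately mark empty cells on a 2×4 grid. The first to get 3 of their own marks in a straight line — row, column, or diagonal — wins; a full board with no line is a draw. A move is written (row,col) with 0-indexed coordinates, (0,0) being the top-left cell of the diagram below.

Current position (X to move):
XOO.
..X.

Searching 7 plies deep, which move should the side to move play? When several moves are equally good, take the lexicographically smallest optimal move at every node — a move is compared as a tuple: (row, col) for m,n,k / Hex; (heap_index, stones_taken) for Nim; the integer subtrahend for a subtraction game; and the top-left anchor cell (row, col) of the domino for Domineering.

[XOO./..X.] X move#1: (0,3):+0/XOOX/..X.*, (1,0):-1/XOO./X.X., (1,1):-1/XOO./.XX., (1,3):-1/XOO./..XX
[XOOX/..X.] O move#2: (1,0):+0/XOOX/O.X.*, (1,1):+0/XOOX/.OX., (1,3):+0/XOOX/..XO
[XOOX/O.X.] X move#3: (1,1):+0/XOOX/OXX.*, (1,3):+0/XOOX/O.XX
[XOOX/OXX.] O move#4: (1,3):+0/XOOX/OXXO*
[XOOX/OXXO] end (terminal +0, X#5); searched XOO./..X. to 7

X's best at [XOO./..X.]: (0,3)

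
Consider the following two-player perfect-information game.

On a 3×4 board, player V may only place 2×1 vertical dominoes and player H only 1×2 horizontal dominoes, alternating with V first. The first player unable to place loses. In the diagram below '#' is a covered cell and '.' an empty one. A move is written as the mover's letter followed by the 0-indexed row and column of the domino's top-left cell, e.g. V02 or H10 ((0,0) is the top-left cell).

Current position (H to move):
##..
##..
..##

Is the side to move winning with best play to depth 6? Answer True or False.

ply 1, H at ##../##../..## | H02=+1→####/##../..##*; H12=+1→##../####/..##; H20=-1→##../##../####
ply 2: ####/##../..## is terminal -1 (V); from ##../##../..## depth 6

H winning at [##../##../..##]: True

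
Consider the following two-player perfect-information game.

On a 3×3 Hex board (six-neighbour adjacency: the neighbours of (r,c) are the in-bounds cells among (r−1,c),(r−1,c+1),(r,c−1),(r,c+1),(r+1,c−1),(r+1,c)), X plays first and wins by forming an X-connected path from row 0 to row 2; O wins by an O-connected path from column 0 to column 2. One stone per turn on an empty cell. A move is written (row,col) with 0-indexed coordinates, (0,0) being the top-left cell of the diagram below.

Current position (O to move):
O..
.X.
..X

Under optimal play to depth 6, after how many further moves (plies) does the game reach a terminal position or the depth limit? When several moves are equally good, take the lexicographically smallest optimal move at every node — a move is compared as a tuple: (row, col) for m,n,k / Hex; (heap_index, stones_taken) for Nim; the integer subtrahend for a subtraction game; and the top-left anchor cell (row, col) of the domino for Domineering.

PV length from [O../.X./..X]: 4 plies

ply 1, O at O../.X./..X | (0,1)=-1→OO./.X./..X*; (0,2)=-1→O.O/.X./..X; (1,0)=-1→O../OX./..X; (1,2)=-1→O../.XO/..X; (2,0)=-1→O../.X./O.X; (2,1)=-1→O../.X./.OX
ply 2, X at OO./.X./..X | (0,2)=+1→OOX/.X./..X*; (1,0)=-1→OO./XX./..X; (1,2)=-1→OO./.XX/..X; (2,0)=-1→OO./.X./X.X; (2,1)=-1→OO./.X./.XX
ply 3, O at OOX/.X./..X | (1,0)=-1→OOX/OX./..X*; (1,2)=-1→OOX/.XO/..X; (2,0)=-1→OOX/.X./O.X; (2,1)=-1→OOX/.X./.OX
ply 4, X at OOX/OX./..X | (1,2)=+1→OOX/OXX/..X*; (2,0)=+1→OOX/OX./X.X; (2,1)=+1→OOX/OX./.XX
ply 5: OOX/OXX/..X is terminal -1 (O); from O../.X./..X depth 6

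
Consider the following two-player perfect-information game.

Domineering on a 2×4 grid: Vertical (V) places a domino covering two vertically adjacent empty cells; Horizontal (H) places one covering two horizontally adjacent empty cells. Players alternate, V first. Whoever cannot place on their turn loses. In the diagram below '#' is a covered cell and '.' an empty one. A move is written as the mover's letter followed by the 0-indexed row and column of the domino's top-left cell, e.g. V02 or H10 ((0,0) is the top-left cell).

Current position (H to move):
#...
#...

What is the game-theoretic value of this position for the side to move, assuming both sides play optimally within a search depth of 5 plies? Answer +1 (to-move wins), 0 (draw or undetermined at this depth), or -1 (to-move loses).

value(#.../#..., H) = +1

[#.../#...] H move#1: H01:+1/###./#...*, H02:+1/#.##/#..., H11:+1/#.../###., H12:+1/#.../#.##
[###./#...] V move#2: V03:-1/####/#..#*
[####/#..#] H move#3: H11:+1/####/####*
[####/####] end (terminal -1, V#4); searched #.../#... to 5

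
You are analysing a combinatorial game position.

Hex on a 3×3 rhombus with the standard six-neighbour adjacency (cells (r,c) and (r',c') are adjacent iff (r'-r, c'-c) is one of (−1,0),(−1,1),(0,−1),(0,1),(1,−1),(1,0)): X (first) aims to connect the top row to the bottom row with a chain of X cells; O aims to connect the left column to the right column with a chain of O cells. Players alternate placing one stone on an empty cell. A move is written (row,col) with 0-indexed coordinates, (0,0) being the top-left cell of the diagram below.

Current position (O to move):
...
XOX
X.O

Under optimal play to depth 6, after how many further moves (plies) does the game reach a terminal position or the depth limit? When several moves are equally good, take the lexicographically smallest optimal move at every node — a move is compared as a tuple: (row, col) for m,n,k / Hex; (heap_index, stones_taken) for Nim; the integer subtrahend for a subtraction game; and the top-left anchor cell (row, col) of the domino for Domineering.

PV length from [.../XOX/X.O]: 2 plies

[.../XOX/X.O] O move#1: (0,0):-1/O../XOX/X.O*, (0,1):-1/.O./XOX/X.O, (0,2):-1/..O/XOX/X.O, (2,1):-1/.../XOX/XOO
[O../XOX/X.O] X move#2: (0,1):+1/OX./XOX/X.O*, (0,2):+1/O.X/XOX/X.O, (2,1):+1/O../XOX/XXO
[OX./XOX/X.O] end (terminal -1, O#3); searched .../XOX/X.O to 6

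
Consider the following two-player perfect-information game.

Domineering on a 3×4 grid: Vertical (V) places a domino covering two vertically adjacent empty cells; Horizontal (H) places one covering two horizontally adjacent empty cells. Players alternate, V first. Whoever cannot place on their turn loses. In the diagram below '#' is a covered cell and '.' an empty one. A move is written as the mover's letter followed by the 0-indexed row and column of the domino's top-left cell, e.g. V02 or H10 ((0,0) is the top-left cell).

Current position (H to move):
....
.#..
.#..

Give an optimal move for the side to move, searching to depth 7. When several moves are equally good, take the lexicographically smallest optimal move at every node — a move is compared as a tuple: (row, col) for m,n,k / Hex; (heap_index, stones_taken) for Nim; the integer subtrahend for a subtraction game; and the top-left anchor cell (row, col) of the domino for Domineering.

H's best at [..../.#../.#..]: H12

ply 1, H at ..../.#../.#.. | H00=-1→##../.#../.#..; H01=-1→.##./.#../.#..; H02=-1→..##/.#../.#..; H12=+1→..../.###/.#..*; H22=-1→..../.#../.###
ply 2, V at ..../.###/.#.. | V00=-1→#.../####/.#..*; V10=-1→..../####/##..
ply 3, H at #.../####/.#.. | H01=+1→###./####/.#..*; H02=+1→#.##/####/.#..; H22=+1→#.../####/.###
ply 4: ###./####/.#.. is terminal -1 (V); from ..../.#../.#.. depth 7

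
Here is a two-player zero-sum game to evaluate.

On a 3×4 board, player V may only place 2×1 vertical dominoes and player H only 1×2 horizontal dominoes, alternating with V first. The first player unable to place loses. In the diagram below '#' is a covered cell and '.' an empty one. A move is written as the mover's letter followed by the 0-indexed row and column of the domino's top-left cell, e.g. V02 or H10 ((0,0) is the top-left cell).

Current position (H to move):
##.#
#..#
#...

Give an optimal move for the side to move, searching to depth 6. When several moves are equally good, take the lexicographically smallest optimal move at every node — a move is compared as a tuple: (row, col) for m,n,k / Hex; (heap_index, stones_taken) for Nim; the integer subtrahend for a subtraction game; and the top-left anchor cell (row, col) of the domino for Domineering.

H's best at [##.#/#..#/#...]: H11

[##.#/#..#/#...] H move#1: H11:+1/##.#/####/#...*, H21:-1/##.#/#..#/###., H22:-1/##.#/#..#/#.##
[##.#/####/#...] end (terminal -1, V#2); searched ##.#/#..#/#... to 6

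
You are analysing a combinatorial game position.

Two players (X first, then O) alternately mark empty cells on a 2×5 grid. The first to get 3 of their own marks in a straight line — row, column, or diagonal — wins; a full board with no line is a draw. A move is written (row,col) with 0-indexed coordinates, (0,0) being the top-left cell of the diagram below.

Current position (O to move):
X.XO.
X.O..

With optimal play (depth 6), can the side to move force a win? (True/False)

O winning at [X.XO./X.O..]: False

[X.XO./X.O..] O move#1: (0,1):+0/XOXO./X.O..*, (0,4):-1/X.XOO/X.O.., (1,1):-1/X.XO./XOO.., (1,3):-1/X.XO./X.OO., (1,4):-1/X.XO./X.O.O
[XOXO./X.O..] X move#2: (0,4):-1/XOXOX/X.O.., (1,1):+0/XOXO./XXO..*, (1,3):+0/XOXO./X.OX., (1,4):+0/XOXO./X.O.X
[XOXO./XXO..] O move#3: (0,4):+0/XOXOO/XXO..*, (1,3):+0/XOXO./XXOO., (1,4):+0/XOXO./XXO.O
[XOXOO/XXO..] X move#4: (1,3):+0/XOXOO/XXOX.*, (1,4):+0/XOXOO/XXO.X
[XOXOO/XXOX.] O move#5: (1,4):+0/XOXOO/XXOXO*
[XOXOO/XXOXO] end (terminal +0, X#6); searched X.XO./X.O.. to 6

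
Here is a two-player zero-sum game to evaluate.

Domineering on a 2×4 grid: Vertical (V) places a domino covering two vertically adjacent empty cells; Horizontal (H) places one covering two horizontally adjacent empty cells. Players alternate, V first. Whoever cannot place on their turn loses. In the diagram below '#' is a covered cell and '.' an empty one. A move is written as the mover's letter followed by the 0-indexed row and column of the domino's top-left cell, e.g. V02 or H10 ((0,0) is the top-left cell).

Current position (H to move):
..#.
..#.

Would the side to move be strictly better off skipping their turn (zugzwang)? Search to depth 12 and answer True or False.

[..#./..#.] H move#1: H00:+1/###./..#.*, H10:+1/..#./###.
[###./..#.] V move#2: V03:-1/####/..##*
[####/..##] H move#3: H10:+1/####/####*
[####/####] end (terminal -1, V#4); searched ..#./..#. to 12
suppose H passes — search the same position with V to move:
pass> [..#./..#.] V move#1: V00:+1/#.#./#.#.*, V01:+1/.##./.##., V03:-1/..##/..##
pass> [#.#./#.#.] end (terminal -1, H#2); searched ..#./..#. to 12
for H: play +1, pass -1

zugzwang(..#./..#., H) = False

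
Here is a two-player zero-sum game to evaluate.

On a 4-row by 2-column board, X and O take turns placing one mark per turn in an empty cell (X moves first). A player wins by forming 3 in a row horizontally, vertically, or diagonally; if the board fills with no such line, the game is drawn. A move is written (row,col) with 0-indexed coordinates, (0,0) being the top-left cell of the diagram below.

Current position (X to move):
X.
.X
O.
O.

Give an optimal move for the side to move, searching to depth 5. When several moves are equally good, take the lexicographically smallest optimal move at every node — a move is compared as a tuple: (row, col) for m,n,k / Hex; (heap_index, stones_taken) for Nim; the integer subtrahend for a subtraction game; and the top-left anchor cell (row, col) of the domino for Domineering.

X's best at [X./.X/O./O.]: (1,0)

p1 X@[X./.X/O./O.]: (0,1)[XX/.X/O./O.]-1 (1,0)[X./XX/O./O.]+0* (2,1)[X./.X/OX/O.]-1 (3,1)[X./.X/O./OX]-1
p2 O@[X./XX/O./O.]: (0,1)[XO/XX/O./O.]+0* (2,1)[X./XX/OO/O.]+0 (3,1)[X./XX/O./OO]+0
p3 X@[XO/XX/O./O.]: (2,1)[XO/XX/OX/O.]+0* (3,1)[XO/XX/O./OX]+0
p4 O@[XO/XX/OX/O.]: (3,1)[XO/XX/OX/OO]+0*
p5 X@[XO/XX/OX/OO] terminal +0; root [X./.X/O./O.] d5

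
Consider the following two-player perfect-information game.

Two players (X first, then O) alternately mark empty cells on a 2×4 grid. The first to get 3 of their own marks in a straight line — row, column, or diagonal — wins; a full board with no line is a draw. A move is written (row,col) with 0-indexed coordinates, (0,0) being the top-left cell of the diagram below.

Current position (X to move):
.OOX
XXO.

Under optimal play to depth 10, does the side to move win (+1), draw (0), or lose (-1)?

value(.OOX/XXO., X) = 0

ply 1, X at .OOX/XXO. | (0,0)=+0→XOOX/XXO.*; (1,3)=-1→.OOX/XXOX
ply 2, O at XOOX/XXO. | (1,3)=+0→XOOX/XXOO*
ply 3: XOOX/XXOO is terminal +0 (X); from .OOX/XXO. depth 10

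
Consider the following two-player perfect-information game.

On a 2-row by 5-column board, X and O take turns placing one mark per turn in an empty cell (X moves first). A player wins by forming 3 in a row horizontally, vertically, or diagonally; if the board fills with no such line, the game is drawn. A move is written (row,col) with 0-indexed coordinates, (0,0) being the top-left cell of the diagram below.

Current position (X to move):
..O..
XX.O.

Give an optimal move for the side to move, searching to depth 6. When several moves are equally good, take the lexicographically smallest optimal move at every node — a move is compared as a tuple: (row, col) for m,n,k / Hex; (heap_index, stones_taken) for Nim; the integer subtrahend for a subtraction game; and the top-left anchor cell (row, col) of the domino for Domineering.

X's best at [..O../XX.O.]: (1,2)

ply 1, X at ..O../XX.O. | (0,0)=-1→X.O../XX.O.; (0,1)=+0→.XO../XX.O.; (0,3)=+0→..OX./XX.O.; (0,4)=-1→..O.X/XX.O.; (1,2)=+1→..O../XXXO.*; (1,4)=+0→..O../XX.OX
ply 2: ..O../XXXO. is terminal -1 (O); from ..O../XX.O. depth 6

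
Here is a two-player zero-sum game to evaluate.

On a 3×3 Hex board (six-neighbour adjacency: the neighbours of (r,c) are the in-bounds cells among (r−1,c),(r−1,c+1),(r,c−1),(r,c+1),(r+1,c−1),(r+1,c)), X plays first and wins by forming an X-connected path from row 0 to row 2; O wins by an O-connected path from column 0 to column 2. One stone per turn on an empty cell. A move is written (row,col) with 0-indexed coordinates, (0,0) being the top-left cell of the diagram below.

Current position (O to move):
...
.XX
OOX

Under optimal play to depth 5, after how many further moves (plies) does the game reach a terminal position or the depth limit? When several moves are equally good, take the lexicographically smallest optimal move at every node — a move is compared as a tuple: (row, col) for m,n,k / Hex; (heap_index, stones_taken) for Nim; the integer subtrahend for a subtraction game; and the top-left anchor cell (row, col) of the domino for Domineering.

PV length from [.../.XX/OOX]: 2 plies

ply 1, O at .../.XX/OOX | (0,0)=-1→O../.XX/OOX*; (0,1)=-1→.O./.XX/OOX; (0,2)=-1→..O/.XX/OOX; (1,0)=-1→.../OXX/OOX
ply 2, X at O../.XX/OOX | (0,1)=+1→OX./.XX/OOX*; (0,2)=+1→O.X/.XX/OOX; (1,0)=+1→O../XXX/OOX
ply 3: OX./.XX/OOX is terminal -1 (O); from .../.XX/OOX depth 5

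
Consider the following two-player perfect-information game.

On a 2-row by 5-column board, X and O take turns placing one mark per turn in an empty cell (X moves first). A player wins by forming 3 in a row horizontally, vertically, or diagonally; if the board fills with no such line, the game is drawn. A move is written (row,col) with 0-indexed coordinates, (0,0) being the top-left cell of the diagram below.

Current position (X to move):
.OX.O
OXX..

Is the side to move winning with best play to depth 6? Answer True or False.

X winning at [.OX.O/OXX..]: True

p1 X@[.OX.O/OXX..]: (0,0)[XOX.O/OXX..]+0 (0,3)[.OXXO/OXX..]+0 (1,3)[.OX.O/OXXX.]+1* (1,4)[.OX.O/OXX.X]+0
p2 O@[.OX.O/OXXX.] terminal -1; root [.OX.O/OXX..] d6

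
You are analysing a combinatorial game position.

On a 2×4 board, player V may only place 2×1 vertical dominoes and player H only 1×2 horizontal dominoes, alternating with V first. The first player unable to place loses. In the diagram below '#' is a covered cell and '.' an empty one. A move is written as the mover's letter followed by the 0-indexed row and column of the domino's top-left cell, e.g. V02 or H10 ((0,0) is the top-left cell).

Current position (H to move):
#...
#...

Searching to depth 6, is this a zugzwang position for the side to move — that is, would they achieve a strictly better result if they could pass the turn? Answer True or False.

[#.../#...] H move#1: H01:+1/###./#...*, H02:+1/#.##/#..., H11:+1/#.../###., H12:+1/#.../#.##
[###./#...] V move#2: V03:-1/####/#..#*
[####/#..#] H move#3: H11:+1/####/####*
[####/####] end (terminal -1, V#4); searched #.../#... to 6
pass branch (V moves first from the same position):
  | [#.../#...] V move#1: V01:-1/##../##.., V02:+1/#.#./#.#.*, V03:-1/#..#/#..#
  | [#.#./#.#.] end (terminal -1, H#2); searched #.../#... to 6
H moving scores +1; H passing scores -1

zugzwang(#.../#..., H) = False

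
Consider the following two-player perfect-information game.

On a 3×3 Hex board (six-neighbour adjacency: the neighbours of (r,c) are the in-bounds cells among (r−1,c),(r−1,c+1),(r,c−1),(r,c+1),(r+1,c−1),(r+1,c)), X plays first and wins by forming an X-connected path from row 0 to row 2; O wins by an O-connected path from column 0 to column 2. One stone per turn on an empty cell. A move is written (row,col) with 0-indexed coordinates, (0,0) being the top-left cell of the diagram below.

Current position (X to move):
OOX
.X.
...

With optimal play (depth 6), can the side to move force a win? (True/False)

X winning at [OOX/.X./...]: True

[OOX/.X./...] X move#1: (1,0):+1/OOX/XX./...*, (1,2):+1/OOX/.XX/..., (2,0):+1/OOX/.X./X.., (2,1):+1/OOX/.X./.X., (2,2):+1/OOX/.X./..X
[OOX/XX./...] O move#2: (1,2):-1/OOX/XXO/...*, (2,0):-1/OOX/XX./O.., (2,1):-1/OOX/XX./.O., (2,2):-1/OOX/XX./..O
[OOX/XXO/...] X move#3: (2,0):+1/OOX/XXO/X..*, (2,1):+1/OOX/XXO/.X., (2,2):+1/OOX/XXO/..X
[OOX/XXO/X..] end (terminal -1, O#4); searched OOX/.X./... to 6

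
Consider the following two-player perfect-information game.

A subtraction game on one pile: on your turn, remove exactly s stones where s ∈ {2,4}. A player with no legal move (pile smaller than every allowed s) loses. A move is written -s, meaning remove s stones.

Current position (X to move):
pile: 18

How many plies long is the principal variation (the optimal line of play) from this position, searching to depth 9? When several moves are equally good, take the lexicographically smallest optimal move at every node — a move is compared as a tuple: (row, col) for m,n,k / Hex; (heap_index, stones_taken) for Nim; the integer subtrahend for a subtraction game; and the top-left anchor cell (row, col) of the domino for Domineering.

PV length from [18]: 6 plies

p1 X@[18]: -2[16]-1* -4[14]-1
p2 O@[16]: -2[14]-1 -4[12]+1*
p3 X@[12]: -2[10]-1* -4[8]-1
p4 O@[10]: -2[8]-1 -4[6]+1*
p5 X@[6]: -2[4]-1* -4[2]-1
p6 O@[4]: -2[2]-1 -4[0]+1*
p7 X@[0] terminal -1; root [18] d9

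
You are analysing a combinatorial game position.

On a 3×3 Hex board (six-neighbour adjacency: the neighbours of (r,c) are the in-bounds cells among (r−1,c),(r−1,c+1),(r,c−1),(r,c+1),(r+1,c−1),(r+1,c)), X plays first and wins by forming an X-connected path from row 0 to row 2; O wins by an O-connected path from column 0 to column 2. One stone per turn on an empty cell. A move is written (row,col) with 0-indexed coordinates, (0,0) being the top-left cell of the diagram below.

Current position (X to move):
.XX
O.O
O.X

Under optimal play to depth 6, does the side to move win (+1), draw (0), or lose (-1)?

value(.XX/O.O/O.X, X) = -1

ply 1, X at .XX/O.O/O.X | (0,0)=-1→XXX/O.O/O.X*; (1,1)=-1→.XX/OXO/O.X; (2,1)=-1→.XX/O.O/OXX
ply 2, O at XXX/O.O/O.X | (1,1)=+1→XXX/OOO/O.X*; (2,1)=+1→XXX/O.O/OOX
ply 3: XXX/OOO/O.X is terminal -1 (X); from .XX/O.O/O.X depth 6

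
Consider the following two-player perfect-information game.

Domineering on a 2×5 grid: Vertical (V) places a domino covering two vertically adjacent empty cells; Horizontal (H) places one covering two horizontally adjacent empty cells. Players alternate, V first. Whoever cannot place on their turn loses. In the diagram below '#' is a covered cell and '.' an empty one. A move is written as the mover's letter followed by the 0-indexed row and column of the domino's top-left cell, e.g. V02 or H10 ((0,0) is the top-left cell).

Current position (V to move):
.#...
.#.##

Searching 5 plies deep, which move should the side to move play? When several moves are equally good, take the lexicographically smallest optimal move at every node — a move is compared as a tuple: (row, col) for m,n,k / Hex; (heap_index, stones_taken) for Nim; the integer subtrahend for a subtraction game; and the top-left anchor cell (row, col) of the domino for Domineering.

V's best at [.#.../.#.##]: V02

ply 1, V at .#.../.#.## | V00=-1→##.../##.##; V02=+1→.##../.####*
ply 2, H at .##../.#### | H03=-1→.####/.####*
ply 3, V at .####/.#### | V00=+1→#####/#####*
ply 4: #####/##### is terminal -1 (H); from .#.../.#.## depth 5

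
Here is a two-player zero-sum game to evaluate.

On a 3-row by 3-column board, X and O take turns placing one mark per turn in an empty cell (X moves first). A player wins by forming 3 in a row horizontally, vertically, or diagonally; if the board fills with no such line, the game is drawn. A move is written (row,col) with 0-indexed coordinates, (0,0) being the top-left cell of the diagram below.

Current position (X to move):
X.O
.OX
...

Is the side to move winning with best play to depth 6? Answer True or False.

X winning at [X.O/.OX/...]: False

[X.O/.OX/...] X move#1: (0,1):-1/XXO/.OX/..., (1,0):-1/X.O/XOX/..., (2,0):+0/X.O/.OX/X..*, (2,1):-1/X.O/.OX/.X., (2,2):-1/X.O/.OX/..X
[X.O/.OX/X..] O move#2: (0,1):-1/XOO/.OX/X.., (1,0):+0/X.O/OOX/X..*, (2,1):-1/X.O/.OX/XO., (2,2):-1/X.O/.OX/X.O
[X.O/OOX/X..] X move#3: (0,1):+0/XXO/OOX/X..*, (2,1):+0/X.O/OOX/XX., (2,2):+0/X.O/OOX/X.X
[XXO/OOX/X..] O move#4: (2,1):+0/XXO/OOX/XO.*, (2,2):+0/XXO/OOX/X.O
[XXO/OOX/XO.] X move#5: (2,2):+0/XXO/OOX/XOX*
[XXO/OOX/XOX] end (terminal +0, O#6); searched X.O/.OX/... to 6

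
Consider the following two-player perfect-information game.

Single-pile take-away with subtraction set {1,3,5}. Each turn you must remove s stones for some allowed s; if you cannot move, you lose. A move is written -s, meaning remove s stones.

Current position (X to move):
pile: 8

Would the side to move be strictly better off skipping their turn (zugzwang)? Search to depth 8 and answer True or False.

zugzwang(8, X) = True

[8] X move#1: -1:-1/7*, -3:-1/5, -5:-1/3
[7] O move#2: -1:+1/6*, -3:+1/4, -5:+1/2
[6] X move#3: -1:-1/5*, -3:-1/3, -5:-1/1
[5] O move#4: -1:+1/4*, -3:+1/2, -5:+1/0
[4] X move#5: -1:-1/3*, -3:-1/1
[3] O move#6: -1:+1/2*, -3:+1/0
[2] X move#7: -1:-1/1*
[1] O move#8: -1:+1/0*
[0] end (terminal -1, X#9); searched 8 to 8
pass branch (O moves first from the same position):
  | [8] O move#1: -1:-1/7*, -3:-1/5, -5:-1/3
  | [7] X move#2: -1:+1/6*, -3:+1/4, -5:+1/2
  | [6] O move#3: -1:-1/5*, -3:-1/3, -5:-1/1
  | [5] X move#4: -1:+1/4*, -3:+1/2, -5:+1/0
  | [4] O move#5: -1:-1/3*, -3:-1/1
  | [3] X move#6: -1:+1/2*, -3:+1/0
  | [2] O move#7: -1:-1/1*
  | [1] X move#8: -1:+1/0*
  | [0] end (terminal -1, O#9); searched 8 to 8
X moving scores -1; X passing scores +1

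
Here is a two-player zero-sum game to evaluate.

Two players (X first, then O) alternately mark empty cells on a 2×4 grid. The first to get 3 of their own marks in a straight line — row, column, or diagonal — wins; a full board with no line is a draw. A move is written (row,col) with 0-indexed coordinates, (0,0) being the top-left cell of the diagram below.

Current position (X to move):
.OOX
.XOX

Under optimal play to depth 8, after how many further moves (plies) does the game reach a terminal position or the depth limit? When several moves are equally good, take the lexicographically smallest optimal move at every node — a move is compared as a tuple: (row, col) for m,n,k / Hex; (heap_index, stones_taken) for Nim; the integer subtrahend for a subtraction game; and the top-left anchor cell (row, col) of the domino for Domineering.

p1 X@[.OOX/.XOX]: (0,0)[XOOX/.XOX]+0* (1,0)[.OOX/XXOX]-1
p2 O@[XOOX/.XOX]: (1,0)[XOOX/OXOX]+0*
p3 X@[XOOX/OXOX] terminal +0; root [.OOX/.XOX] d8

PV length from [.OOX/.XOX]: 2 plies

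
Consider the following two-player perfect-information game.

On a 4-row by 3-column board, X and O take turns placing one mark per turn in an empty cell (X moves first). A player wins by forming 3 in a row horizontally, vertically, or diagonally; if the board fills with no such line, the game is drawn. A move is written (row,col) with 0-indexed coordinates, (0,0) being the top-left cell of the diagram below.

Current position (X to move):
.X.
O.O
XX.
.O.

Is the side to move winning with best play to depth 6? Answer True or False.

X winning at [.X./O.O/XX./.O.]: True

p1 X@[.X./O.O/XX./.O.]: (0,0)[XX./O.O/XX./.O.]-1 (0,2)[.XX/O.O/XX./.O.]-1 (1,1)[.X./OXO/XX./.O.]+1* (2,2)[.X./O.O/XXX/.O.]+1 (3,0)[.X./O.O/XX./XO.]-1 (3,2)[.X./O.O/XX./.OX]-1
p2 O@[.X./OXO/XX./.O.] terminal -1; root [.X./O.O/XX./.O.] d6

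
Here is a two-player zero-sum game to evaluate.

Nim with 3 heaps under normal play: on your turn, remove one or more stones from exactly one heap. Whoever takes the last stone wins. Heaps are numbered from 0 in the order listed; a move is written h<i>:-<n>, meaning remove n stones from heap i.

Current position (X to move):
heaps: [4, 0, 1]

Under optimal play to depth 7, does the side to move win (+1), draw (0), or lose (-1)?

[(4,0,1)] X move#1: h0:-1:-1/(3,0,1), h0:-2:-1/(2,0,1), h0:-3:+1/(1,0,1)*, h0:-4:-1/(0,0,1), h2:-1:-1/(4,0,0)
[(1,0,1)] O move#2: h0:-1:-1/(0,0,1)*, h2:-1:-1/(1,0,0)
[(0,0,1)] X move#3: h2:-1:+1/(0,0,0)*
[(0,0,0)] end (terminal -1, O#4); searched (4,0,1) to 7

value((4,0,1), X) = +1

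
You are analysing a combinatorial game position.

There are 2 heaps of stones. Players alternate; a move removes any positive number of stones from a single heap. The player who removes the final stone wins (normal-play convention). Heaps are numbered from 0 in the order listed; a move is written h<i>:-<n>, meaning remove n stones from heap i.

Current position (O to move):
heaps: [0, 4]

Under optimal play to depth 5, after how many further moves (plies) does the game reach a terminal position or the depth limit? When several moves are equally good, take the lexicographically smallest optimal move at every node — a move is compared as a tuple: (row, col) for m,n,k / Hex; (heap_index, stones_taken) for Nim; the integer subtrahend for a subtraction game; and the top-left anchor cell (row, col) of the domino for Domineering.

PV length from [(0,4)]: 1 ply

[(0,4)] O move#1: h1:-1:-1/(0,3), h1:-2:-1/(0,2), h1:-3:-1/(0,1), h1:-4:+1/(0,0)*
[(0,0)] end (terminal -1, X#2); searched (0,4) to 5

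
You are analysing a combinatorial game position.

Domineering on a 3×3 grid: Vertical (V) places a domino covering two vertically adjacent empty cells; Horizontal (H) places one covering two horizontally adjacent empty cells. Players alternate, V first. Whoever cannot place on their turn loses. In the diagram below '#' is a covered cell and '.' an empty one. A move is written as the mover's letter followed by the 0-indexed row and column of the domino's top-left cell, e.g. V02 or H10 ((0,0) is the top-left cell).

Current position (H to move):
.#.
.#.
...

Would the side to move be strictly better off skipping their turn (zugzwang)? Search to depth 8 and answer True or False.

zugzwang(.#./.#./..., H) = False

[.#./.#./...] H move#1: H20:-1/.#./.#./##.*, H21:-1/.#./.#./.##
[.#./.#./##.] V move#2: V00:+1/##./##./##.*, V02:+1/.##/.##/##., V12:+1/.#./.##/###
[##./##./##.] end (terminal -1, H#3); searched .#./.#./... to 8
if H skipped the turn, V would face:
~ [.#./.#./...] V move#1: V00:+1/##./##./...*, V02:+1/.##/.##/..., V10:+1/.#./##./#.., V12:+1/.#./.##/..#
~ [##./##./...] H move#2: H20:-1/##./##./##.*, H21:-1/##./##./.##
~ [##./##./##.] V move#3: V02:+1/###/###/##.*, V12:+1/##./###/###
~ [###/###/##.] end (terminal -1, H#4); searched .#./.#./... to 8
compare (H): move=-1 vs pass=-1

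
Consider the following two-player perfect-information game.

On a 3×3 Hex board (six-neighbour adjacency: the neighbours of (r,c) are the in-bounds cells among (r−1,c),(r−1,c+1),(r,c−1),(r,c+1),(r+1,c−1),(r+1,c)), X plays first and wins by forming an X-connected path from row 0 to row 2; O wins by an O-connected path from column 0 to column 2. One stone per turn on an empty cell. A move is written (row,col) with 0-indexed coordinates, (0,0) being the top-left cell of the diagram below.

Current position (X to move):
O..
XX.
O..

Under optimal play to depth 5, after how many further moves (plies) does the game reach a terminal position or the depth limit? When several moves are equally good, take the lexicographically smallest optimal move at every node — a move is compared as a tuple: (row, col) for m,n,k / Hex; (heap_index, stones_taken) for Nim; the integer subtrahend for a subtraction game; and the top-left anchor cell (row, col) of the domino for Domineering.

ply 1, X at O../XX./O.. | (0,1)=-1→OX./XX./O..; (0,2)=-1→O.X/XX./O..; (1,2)=+1→O../XXX/O..*; (2,1)=+1→O../XX./OX.; (2,2)=+1→O../XX./O.X
ply 2, O at O../XXX/O.. | (0,1)=-1→OO./XXX/O..*; (0,2)=-1→O.O/XXX/O..; (2,1)=-1→O../XXX/OO.; (2,2)=-1→O../XXX/O.O
ply 3, X at OO./XXX/O.. | (0,2)=+1→OOX/XXX/O..*; (2,1)=-1→OO./XXX/OX.; (2,2)=-1→OO./XXX/O.X
ply 4, O at OOX/XXX/O.. | (2,1)=-1→OOX/XXX/OO.*; (2,2)=-1→OOX/XXX/O.O
ply 5, X at OOX/XXX/OO. | (2,2)=+1→OOX/XXX/OOX*
ply 6: OOX/XXX/OOX is terminal -1 (O); from O../XX./O.. depth 5

PV length from [O../XX./O..]: 5 plies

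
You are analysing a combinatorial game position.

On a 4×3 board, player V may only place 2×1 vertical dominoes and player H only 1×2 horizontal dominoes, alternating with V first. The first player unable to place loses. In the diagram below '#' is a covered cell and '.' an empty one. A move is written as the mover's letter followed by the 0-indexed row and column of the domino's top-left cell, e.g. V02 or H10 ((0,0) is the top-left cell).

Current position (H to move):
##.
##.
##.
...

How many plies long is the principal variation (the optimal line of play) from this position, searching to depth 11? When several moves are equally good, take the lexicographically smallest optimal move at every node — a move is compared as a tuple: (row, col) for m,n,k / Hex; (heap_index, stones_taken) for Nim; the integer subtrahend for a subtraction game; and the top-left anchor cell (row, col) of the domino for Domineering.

PV length from [##./##./##./...]: 2 plies

p1 H@[##./##./##./...]: H30[##./##./##./##.]-1* H31[##./##./##./.##]-1
p2 V@[##./##./##./##.]: V02[###/###/##./##.]+1* V12[##./###/###/##.]+1 V22[##./##./###/###]+1
p3 H@[###/###/##./##.] terminal -1; root [##./##./##./...] d11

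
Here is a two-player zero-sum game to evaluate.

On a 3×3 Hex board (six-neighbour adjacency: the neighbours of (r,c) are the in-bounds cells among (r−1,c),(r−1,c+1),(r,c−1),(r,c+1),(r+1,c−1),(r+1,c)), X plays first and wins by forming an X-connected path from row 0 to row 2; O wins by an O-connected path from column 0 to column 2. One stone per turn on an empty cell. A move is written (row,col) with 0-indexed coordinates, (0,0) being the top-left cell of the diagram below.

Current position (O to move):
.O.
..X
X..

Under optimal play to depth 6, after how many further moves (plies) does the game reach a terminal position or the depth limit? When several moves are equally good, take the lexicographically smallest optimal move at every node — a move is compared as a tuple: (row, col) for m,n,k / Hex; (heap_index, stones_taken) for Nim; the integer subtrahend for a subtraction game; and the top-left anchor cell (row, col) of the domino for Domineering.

p1 O@[.O./..X/X..]: (0,0)[OO./..X/X..]-1 (0,2)[.OO/..X/X..]+1* (1,0)[.O./O.X/X..]-1 (1,1)[.O./.OX/X..]-1 (2,1)[.O./..X/XO.]-1 (2,2)[.O./..X/X.O]-1
p2 X@[.OO/..X/X..]: (0,0)[XOO/..X/X..]-1* (1,0)[.OO/X.X/X..]-1 (1,1)[.OO/.XX/X..]-1 (2,1)[.OO/..X/XX.]-1 (2,2)[.OO/..X/X.X]-1
p3 O@[XOO/..X/X..]: (1,0)[XOO/O.X/X..]+1* (1,1)[XOO/.OX/X..]-1 (2,1)[XOO/..X/XO.]-1 (2,2)[XOO/..X/X.O]-1
p4 X@[XOO/O.X/X..] terminal -1; root [.O./..X/X..] d6

PV length from [.O./..X/X..]: 3 plies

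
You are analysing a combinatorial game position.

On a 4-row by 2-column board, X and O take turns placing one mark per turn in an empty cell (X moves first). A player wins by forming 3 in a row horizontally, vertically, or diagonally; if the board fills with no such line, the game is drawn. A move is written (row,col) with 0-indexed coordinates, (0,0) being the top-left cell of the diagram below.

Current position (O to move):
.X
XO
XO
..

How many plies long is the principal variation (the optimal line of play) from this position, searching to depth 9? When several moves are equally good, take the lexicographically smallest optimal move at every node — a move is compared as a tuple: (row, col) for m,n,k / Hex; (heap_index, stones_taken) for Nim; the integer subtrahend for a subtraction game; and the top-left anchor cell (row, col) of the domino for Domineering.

[.X/XO/XO/..] O move#1: (0,0):-1/OX/XO/XO/.., (3,0):-1/.X/XO/XO/O., (3,1):+1/.X/XO/XO/.O*
[.X/XO/XO/.O] end (terminal -1, X#2); searched .X/XO/XO/.. to 9

PV length from [.X/XO/XO/..]: 1 ply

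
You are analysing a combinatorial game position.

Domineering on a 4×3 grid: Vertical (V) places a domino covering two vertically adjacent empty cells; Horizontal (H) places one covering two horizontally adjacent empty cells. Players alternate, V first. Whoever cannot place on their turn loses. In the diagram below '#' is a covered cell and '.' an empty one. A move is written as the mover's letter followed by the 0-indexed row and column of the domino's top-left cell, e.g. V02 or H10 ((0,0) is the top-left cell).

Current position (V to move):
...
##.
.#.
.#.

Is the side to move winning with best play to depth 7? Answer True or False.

ply 1, V at .../##./.#./.#. | V02=+1→..#/###/.#./.#.*; V12=+1→.../###/.##/.#.; V20=+1→.../##./##./##.; V22=+1→.../##./.##/.##
ply 2, H at ..#/###/.#./.#. | H00=-1→###/###/.#./.#.*
ply 3, V at ###/###/.#./.#. | V20=+1→###/###/##./##.*; V22=+1→###/###/.##/.##
ply 4: ###/###/##./##. is terminal -1 (H); from .../##./.#./.#. depth 7

V winning at [.../##./.#./.#.]: True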